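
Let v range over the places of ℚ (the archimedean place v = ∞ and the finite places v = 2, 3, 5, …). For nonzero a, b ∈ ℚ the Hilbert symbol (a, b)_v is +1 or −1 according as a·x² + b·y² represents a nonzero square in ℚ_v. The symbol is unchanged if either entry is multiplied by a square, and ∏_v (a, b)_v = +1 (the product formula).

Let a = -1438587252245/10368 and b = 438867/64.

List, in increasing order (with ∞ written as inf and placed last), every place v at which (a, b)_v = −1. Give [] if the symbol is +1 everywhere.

Mod squares: a ≡ -10, b ≡ 403. Check v ∈ {∞, 2, 3, 5, 11, 13, 31}.
v=31: a=31^2·(≡11), b=31^1·(≡26) mod 31; (11|31)=-1, (26|31)=-1; (−1)^{2·1·15}·(-1)^1·(-1)^2 = -1.
v=3: a=3^-4·(≡2), b=3^2·(≡1) mod 3; (2|3)=-1, (1|3)=+1; (−1)^{-4·2·1}·(-1)^2·(+1)^-4 = +1.
v=2: v_2(a)=-7, v_2(b)=-6; units ≡ 3, 3 (mod 8); ε·ε+αω+βω = 1·1+-7·1+-6·1 ≡ 0  ⇒  (a,b)_2 = +1.
v=∞: -10 < 0 and 403 > 0  ⇒  (a,b)_∞ = +1.
v=5: a=5^1·(≡2), b=5^0·(≡3) mod 5; (2|5)=-1, (3|5)=-1; (−1)^{1·0·2}·(-1)^0·(-1)^1 = -1.
v=11: a=11^6·(≡5), b=11^2·(≡7) mod 11; (5|11)=+1, (7|11)=-1; (−1)^{6·2·5}·(+1)^2·(-1)^6 = +1.
v=13: a=13^2·(≡3), b=13^1·(≡2) mod 13; (3|13)=+1, (2|13)=-1; (−1)^{2·1·6}·(+1)^1·(-1)^2 = +1.
Ram(-10, 403) = {5, 31}; no ℚ_5-point on the conic.

[5, 31]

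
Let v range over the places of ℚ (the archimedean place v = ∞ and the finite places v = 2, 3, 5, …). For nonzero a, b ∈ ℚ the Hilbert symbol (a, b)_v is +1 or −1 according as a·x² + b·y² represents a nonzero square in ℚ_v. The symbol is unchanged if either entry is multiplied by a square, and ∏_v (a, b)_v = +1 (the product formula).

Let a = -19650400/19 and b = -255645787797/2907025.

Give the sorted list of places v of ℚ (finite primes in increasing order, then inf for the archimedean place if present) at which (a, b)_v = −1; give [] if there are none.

(a, b) ≡ (-7714, -971413) mod (ℚ^×)²; places V = {2, 3, 5, 7, 11, 19, 29, 31, 41, 43, ∞}.
(a,b)_11: α=2, u≡6; β=-2, v≡7 (mod 11); (6|11)=-1, (7|11)=-1; sign (−1)^0·-1^-2·-1^2 = +1.
(a,b)_43: α=0, u≡18; β=1, v≡20 (mod 43); (18|43)=-1, (20|43)=-1; sign (−1)^0·-1^1·-1^0 = -1.
(a,b)_5: α=2, u≡1; β=-2, v≡3 (mod 5); (1|5)=+1, (3|5)=-1; sign (−1)^0·+1^-2·-1^2 = +1.
(a,b)_7: α=1, u≡2; β=0, v≡3 (mod 7); (2|7)=+1, (3|7)=-1; sign (−1)^0·+1^0·-1^1 = -1.
(a,b)_2: α=5, β=0; u≡7, v≡3 (mod 8); ε(u)ε(v)=1·1, αω(v)=5·1, βω(u)=0·0; sum ≡ 0  ⇒  +1.
(a,b)_41: α=0, u≡15; β=1, v≡16 (mod 41); (15|41)=-1, (16|41)=+1; sign (−1)^0·-1^1·+1^0 = -1.
(a,b)_19: α=-1, u≡8; β=3, v≡15 (mod 19); (8|19)=-1, (15|19)=-1; sign (−1)^1·-1^3·-1^-1 = -1.
(a,b)_3: α=0, u≡2; β=6, v≡2 (mod 3); (2|3)=-1, (2|3)=-1; sign (−1)^0·-1^6·-1^0 = +1.
(a,b)_∞: sgn(-7714)=−, sgn(-971413)=−, so -1.
(a,b)_29: α=1, u≡16; β=1, v≡10 (mod 29); (16|29)=+1, (10|29)=-1; sign (−1)^0·+1^1·-1^1 = -1.
(a,b)_31: α=0, u≡10; β=-2, v≡12 (mod 31); (10|31)=+1, (12|31)=-1; sign (−1)^0·+1^-2·-1^0 = +1.
(-7714, -971413 / ℚ) ramifies at {7, 19, 29, 41, 43, ∞}: a division algebra.

[7, 19, 29, 41, 43, inf]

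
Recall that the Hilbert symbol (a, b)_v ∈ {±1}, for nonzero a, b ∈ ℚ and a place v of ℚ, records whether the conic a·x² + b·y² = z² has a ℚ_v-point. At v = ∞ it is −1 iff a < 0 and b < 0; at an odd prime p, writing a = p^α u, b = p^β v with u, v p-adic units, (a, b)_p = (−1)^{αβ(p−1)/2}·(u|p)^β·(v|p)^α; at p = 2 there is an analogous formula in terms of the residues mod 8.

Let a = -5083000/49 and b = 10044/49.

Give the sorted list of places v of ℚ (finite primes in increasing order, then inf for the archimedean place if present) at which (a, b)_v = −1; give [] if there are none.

[13, 17]

(a, b) ≡ (-50830, 31) mod (ℚ^×)²; places V = {2, 3, 5, 7, 13, 17, 23, 31, ∞}.
(a,b)_3: α=0, u≡2; β=4, v≡1 (mod 3); (2|3)=-1, (1|3)=+1; sign (−1)^0·-1^4·+1^0 = +1.
(a,b)_23: α=1, u≡10; β=0, v≡13 (mod 23); (10|23)=-1, (13|23)=+1; sign (−1)^0·-1^0·+1^1 = +1.
(a,b)_2: α=3, β=2; u≡1, v≡7 (mod 8); ε(u)ε(v)=0·1, αω(v)=3·0, βω(u)=2·0; sum ≡ 0  ⇒  +1.
(a,b)_31: α=0, u≡28; β=1, v≡18 (mod 31); (28|31)=+1, (18|31)=+1; sign (−1)^0·+1^1·+1^0 = +1.
(a,b)_∞: sgn(-50830)=−, sgn(31)=+, so +1.
(a,b)_13: α=1, u≡4; β=0, v≡6 (mod 13); (4|13)=+1, (6|13)=-1; sign (−1)^0·+1^0·-1^1 = -1.
(a,b)_17: α=1, u≡2; β=0, v≡10 (mod 17); (2|17)=+1, (10|17)=-1; sign (−1)^0·+1^0·-1^1 = -1.
(a,b)_7: α=-2, u≡1; β=-2, v≡6 (mod 7); (1|7)=+1, (6|7)=-1; sign (−1)^0·+1^-2·-1^-2 = +1.
(a,b)_5: α=3, u≡4; β=0, v≡1 (mod 5); (4|5)=+1, (1|5)=+1; sign (−1)^0·+1^0·+1^3 = +1.
Ram(-50830, 31) = {13, 17}; no ℚ_13-point on the conic.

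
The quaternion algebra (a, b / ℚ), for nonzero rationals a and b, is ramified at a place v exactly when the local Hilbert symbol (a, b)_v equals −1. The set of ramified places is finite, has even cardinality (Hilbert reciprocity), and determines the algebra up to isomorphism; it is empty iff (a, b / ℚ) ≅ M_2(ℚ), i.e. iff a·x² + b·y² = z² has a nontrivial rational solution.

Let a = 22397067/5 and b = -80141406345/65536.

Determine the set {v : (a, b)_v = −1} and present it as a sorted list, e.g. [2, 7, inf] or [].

(a, b) ≡ (3135, -21945) mod (ℚ^×)²; places V = {2, 3, 5, 7, 11, 13, 19, ∞}.
(a,b)_19: α=1, u≡18; β=1, v≡17 (mod 19); (18|19)=-1, (17|19)=+1; sign (−1)^1·-1^1·+1^1 = +1.
(a,b)_13: α=0, u≡6; β=2, v≡12 (mod 13); (6|13)=-1, (12|13)=+1; sign (−1)^0·-1^2·+1^0 = +1.
(a,b)_3: α=7, u≡1; β=3, v≡2 (mod 3); (1|3)=+1, (2|3)=-1; sign (−1)^1·+1^3·-1^7 = +1.
(a,b)_5: α=-1, u≡2; β=1, v≡1 (mod 5); (2|5)=-1, (1|5)=+1; sign (−1)^0·-1^1·+1^-1 = -1.
(a,b)_2: α=0, β=-16; u≡7, v≡7 (mod 8); ε(u)ε(v)=1·1, αω(v)=0·0, βω(u)=-16·0; sum ≡ 1  ⇒  -1.
(a,b)_∞: sgn(3135)=+, sgn(-21945)=−, so +1.
(a,b)_11: α=1, u≡6; β=1, v≡7 (mod 11); (6|11)=-1, (7|11)=-1; sign (−1)^1·-1^1·-1^1 = -1.
(a,b)_7: α=2, u≡5; β=5, v≡1 (mod 7); (5|7)=-1, (1|7)=+1; sign (−1)^0·-1^5·+1^2 = -1.
|Ram(3135, -21945)| = 4, even; anisotropic at {2, 5, 7, 11}.

[2, 5, 7, 11]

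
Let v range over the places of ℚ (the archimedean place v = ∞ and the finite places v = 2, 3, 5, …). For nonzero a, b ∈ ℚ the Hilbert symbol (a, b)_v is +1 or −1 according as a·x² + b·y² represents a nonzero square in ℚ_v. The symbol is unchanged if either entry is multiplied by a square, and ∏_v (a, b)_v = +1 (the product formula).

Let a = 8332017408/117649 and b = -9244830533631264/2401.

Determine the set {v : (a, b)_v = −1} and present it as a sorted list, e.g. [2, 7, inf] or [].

Mod squares: a ≡ 247, b ≡ -66. Check v ∈ {∞, 2, 3, 7, 11, 13, 19}.
v=7: a=7^-6·(≡1), b=7^-4·(≡2) mod 7; (1|7)=+1, (2|7)=+1; (−1)^{-6·-4·3}·(+1)^-4·(+1)^-6 = +1.
v=11: a=11^4·(≡9), b=11^7·(≡1) mod 11; (9|11)=+1, (1|11)=+1; (−1)^{4·7·5}·(+1)^7·(+1)^4 = +1.
v=3: a=3^2·(≡1), b=3^5·(≡2) mod 3; (1|3)=+1, (2|3)=-1; (−1)^{2·5·1}·(+1)^5·(-1)^2 = +1.
v=13: a=13^1·(≡11), b=13^2·(≡10) mod 13; (11|13)=-1, (10|13)=+1; (−1)^{1·2·6}·(-1)^2·(+1)^1 = +1.
v=19: a=19^1·(≡12), b=19^2·(≡13) mod 19; (12|19)=-1, (13|19)=-1; (−1)^{1·2·9}·(-1)^2·(-1)^1 = -1.
v=2: v_2(a)=8, v_2(b)=5; units ≡ 7, 7 (mod 8); ε·ε+αω+βω = 1·1+8·0+5·0 ≡ 1  ⇒  (a,b)_2 = -1.
v=∞: 247 > 0 and -66 < 0  ⇒  (a,b)_∞ = +1.
|Ram(247, -66)| = 2, even; anisotropic at {2, 19}.

[2, 19]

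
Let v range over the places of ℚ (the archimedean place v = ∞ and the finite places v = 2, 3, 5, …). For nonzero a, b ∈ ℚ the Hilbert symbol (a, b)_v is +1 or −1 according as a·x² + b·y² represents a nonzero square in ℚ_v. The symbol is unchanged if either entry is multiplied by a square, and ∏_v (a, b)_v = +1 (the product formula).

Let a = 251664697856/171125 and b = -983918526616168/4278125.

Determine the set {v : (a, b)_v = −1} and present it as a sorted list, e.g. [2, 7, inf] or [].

(a, b) ≡ (130, -61490) mod (ℚ^×)²; places V = {2, 5, 11, 13, 23, 37, 43, ∞}.
(a,b)_37: α=-2, u≡23; β=-2, v≡7 (mod 37); (23|37)=-1, (7|37)=+1; sign (−1)^0·-1^-2·+1^-2 = +1.
(a,b)_5: α=-3, u≡4; β=-5, v≡3 (mod 5); (4|5)=+1, (3|5)=-1; sign (−1)^0·+1^-5·-1^-3 = -1.
(a,b)_11: α=2, u≡9; β=3, v≡4 (mod 11); (9|11)=+1, (4|11)=+1; sign (−1)^0·+1^3·+1^2 = +1.
(a,b)_43: α=2, u≡23; β=3, v≡12 (mod 43); (23|43)=+1, (12|43)=-1; sign (−1)^0·+1^3·-1^2 = +1.
(a,b)_13: α=3, u≡10; β=3, v≡5 (mod 13); (10|13)=+1, (5|13)=-1; sign (−1)^0·+1^3·-1^3 = -1.
(a,b)_23: α=0, u≡14; β=2, v≡9 (mod 23); (14|23)=-1, (9|23)=+1; sign (−1)^0·-1^2·+1^0 = +1.
(a,b)_2: α=9, β=3; u≡1, v≡7 (mod 8); ε(u)ε(v)=0·1, αω(v)=9·0, βω(u)=3·0; sum ≡ 0  ⇒  +1.
(a,b)_∞: sgn(130)=+, sgn(-61490)=−, so +1.
|Ram(130, -61490)| = 2, even; anisotropic at {5, 13}.

[5, 13]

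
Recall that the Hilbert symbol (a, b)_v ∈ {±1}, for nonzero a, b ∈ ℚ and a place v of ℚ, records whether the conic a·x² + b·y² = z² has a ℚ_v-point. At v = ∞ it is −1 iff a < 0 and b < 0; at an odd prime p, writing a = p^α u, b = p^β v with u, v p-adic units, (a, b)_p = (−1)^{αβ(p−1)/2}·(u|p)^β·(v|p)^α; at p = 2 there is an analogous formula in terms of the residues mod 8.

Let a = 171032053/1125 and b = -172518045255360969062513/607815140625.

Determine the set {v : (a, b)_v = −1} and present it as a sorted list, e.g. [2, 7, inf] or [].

[5, 29]

(a, b) ≡ (2465, -17) mod (ℚ^×)²; places V = {2, 3, 5, 7, 11, 17, 19, 29, 31, ∞}.
(a,b)_3: α=-2, u≡2; β=-8, v≡1 (mod 3); (2|3)=-1, (1|3)=+1; sign (−1)^0·-1^-8·+1^-2 = +1.
(a,b)_7: α=0, u≡2; β=-2, v≡2 (mod 7); (2|7)=+1, (2|7)=+1; sign (−1)^0·+1^-2·+1^0 = +1.
(a,b)_11: α=0, u≡9; β=-2, v≡3 (mod 11); (9|11)=+1, (3|11)=+1; sign (−1)^0·+1^-2·+1^0 = +1.
(a,b)_19: α=2, u≡2; β=6, v≡10 (mod 19); (2|19)=-1, (10|19)=-1; sign (−1)^0·-1^6·-1^2 = +1.
(a,b)_5: α=-3, u≡2; β=-6, v≡3 (mod 5); (2|5)=-1, (3|5)=-1; sign (−1)^0·-1^-6·-1^-3 = -1.
(a,b)_17: α=1, u≡8; β=3, v≡9 (mod 17); (8|17)=+1, (9|17)=+1; sign (−1)^0·+1^3·+1^1 = +1.
(a,b)_2: α=0, β=0; u≡1, v≡7 (mod 8); ε(u)ε(v)=0·1, αω(v)=0·0, βω(u)=0·0; sum ≡ 0  ⇒  +1.
(a,b)_∞: sgn(2465)=+, sgn(-17)=−, so +1.
(a,b)_31: α=2, u≡14; β=6, v≡7 (mod 31); (14|31)=+1, (7|31)=+1; sign (−1)^0·+1^6·+1^2 = +1.
(a,b)_29: α=1, u≡17; β=2, v≡8 (mod 29); (17|29)=-1, (8|29)=-1; sign (−1)^0·-1^2·-1^1 = -1.
(2465, -17 / ℚ) ramifies at {5, 29}: a division algebra.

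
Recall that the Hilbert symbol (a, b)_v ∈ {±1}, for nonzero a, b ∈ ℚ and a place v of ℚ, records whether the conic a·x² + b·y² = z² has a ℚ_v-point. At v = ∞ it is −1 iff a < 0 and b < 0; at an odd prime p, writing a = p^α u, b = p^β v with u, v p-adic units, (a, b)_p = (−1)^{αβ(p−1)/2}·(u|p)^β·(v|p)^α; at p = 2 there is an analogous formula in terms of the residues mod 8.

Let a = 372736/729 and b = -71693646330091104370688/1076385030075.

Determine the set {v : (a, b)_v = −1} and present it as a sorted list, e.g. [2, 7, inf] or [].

[7, 13]

Mod squares: a ≡ 91, b ≡ -546. Check v ∈ {∞, 2, 3, 5, 7, 13, 17, 29}.
v=29: a=29^0·(≡7), b=29^-2·(≡23) mod 29; (7|29)=+1, (23|29)=+1; (−1)^{0·-2·14}·(+1)^-2·(+1)^0 = +1.
v=13: a=13^1·(≡7), b=13^5·(≡4) mod 13; (7|13)=-1, (4|13)=+1; (−1)^{1·5·6}·(-1)^5·(+1)^1 = -1.
v=2: v_2(a)=12, v_2(b)=49; units ≡ 3, 7 (mod 8); ε·ε+αω+βω = 1·1+12·0+49·1 ≡ 0  ⇒  (a,b)_2 = +1.
v=17: a=17^0·(≡3), b=17^-2·(≡4) mod 17; (3|17)=-1, (4|17)=+1; (−1)^{0·-2·8}·(-1)^-2·(+1)^0 = +1.
v=7: a=7^1·(≡6), b=7^3·(≡6) mod 7; (6|7)=-1, (6|7)=-1; (−1)^{1·3·3}·(-1)^3·(-1)^1 = -1.
v=3: a=3^-6·(≡1), b=3^-11·(≡1) mod 3; (1|3)=+1, (1|3)=+1; (−1)^{-6·-11·1}·(+1)^-11·(+1)^-6 = +1.
v=∞: 91 > 0 and -546 < 0  ⇒  (a,b)_∞ = +1.
v=5: a=5^0·(≡4), b=5^-2·(≡4) mod 5; (4|5)=+1, (4|5)=+1; (−1)^{0·-2·2}·(+1)^-2·(+1)^0 = +1.
|Ram(91, -546)| = 2, even; anisotropic at {7, 13}.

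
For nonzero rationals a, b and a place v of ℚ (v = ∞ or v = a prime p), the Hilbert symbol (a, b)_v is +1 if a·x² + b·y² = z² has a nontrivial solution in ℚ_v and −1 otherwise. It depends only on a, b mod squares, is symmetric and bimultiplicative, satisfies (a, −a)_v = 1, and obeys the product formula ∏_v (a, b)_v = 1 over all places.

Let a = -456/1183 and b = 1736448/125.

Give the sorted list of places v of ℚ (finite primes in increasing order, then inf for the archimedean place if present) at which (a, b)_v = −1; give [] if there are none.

Mod squares: a ≡ -798, b ≡ 33915. Check v ∈ {∞, 2, 3, 5, 7, 13, 17, 19}.
v=∞: -798 < 0 and 33915 > 0  ⇒  (a,b)_∞ = +1.
v=17: a=17^0·(≡2), b=17^1·(≡7) mod 17; (2|17)=+1, (7|17)=-1; (−1)^{0·1·8}·(+1)^1·(-1)^0 = +1.
v=3: a=3^1·(≡1), b=3^1·(≡1) mod 3; (1|3)=+1, (1|3)=+1; (−1)^{1·1·1}·(+1)^1·(+1)^1 = -1.
v=5: a=5^0·(≡3), b=5^-3·(≡3) mod 5; (3|5)=-1, (3|5)=-1; (−1)^{0·-3·2}·(-1)^-3·(-1)^0 = -1.
v=7: a=7^-1·(≡6), b=7^1·(≡2) mod 7; (6|7)=-1, (2|7)=+1; (−1)^{-1·1·3}·(-1)^1·(+1)^-1 = +1.
v=19: a=19^1·(≡18), b=19^1·(≡14) mod 19; (18|19)=-1, (14|19)=-1; (−1)^{1·1·9}·(-1)^1·(-1)^1 = -1.
v=13: a=13^-2·(≡11), b=13^0·(≡8) mod 13; (11|13)=-1, (8|13)=-1; (−1)^{-2·0·6}·(-1)^0·(-1)^-2 = +1.
v=2: v_2(a)=3, v_2(b)=8; units ≡ 1, 3 (mod 8); ε·ε+αω+βω = 0·1+3·1+8·0 ≡ 1  ⇒  (a,b)_2 = -1.
Ram(-798, 33915) = {2, 3, 5, 19}; no ℚ_2-point on the conic.

[2, 3, 5, 19]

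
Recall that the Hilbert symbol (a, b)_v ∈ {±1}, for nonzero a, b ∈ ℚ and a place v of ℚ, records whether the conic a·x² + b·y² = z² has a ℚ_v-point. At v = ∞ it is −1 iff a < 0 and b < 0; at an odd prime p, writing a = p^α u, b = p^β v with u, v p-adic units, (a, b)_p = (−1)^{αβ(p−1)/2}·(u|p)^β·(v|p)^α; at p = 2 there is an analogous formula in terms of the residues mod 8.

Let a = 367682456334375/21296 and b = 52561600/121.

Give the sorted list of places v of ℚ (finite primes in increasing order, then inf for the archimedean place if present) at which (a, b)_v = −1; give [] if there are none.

Mod squares: a ≡ 85085, b ≡ 91. Check v ∈ {∞, 2, 3, 5, 7, 11, 13, 17, 19}.
v=7: a=7^1·(≡6), b=7^1·(≡6) mod 7; (6|7)=-1, (6|7)=-1; (−1)^{1·1·3}·(-1)^1·(-1)^1 = -1.
v=11: a=11^-3·(≡10), b=11^-2·(≡3) mod 11; (10|11)=-1, (3|11)=+1; (−1)^{-3·-2·5}·(-1)^-2·(+1)^-3 = +1.
v=17: a=17^3·(≡12), b=17^0·(≡7) mod 17; (12|17)=-1, (7|17)=-1; (−1)^{3·0·8}·(-1)^0·(-1)^3 = -1.
v=∞: 85085 > 0 and 91 > 0  ⇒  (a,b)_∞ = +1.
v=19: a=19^2·(≡12), b=19^2·(≡14) mod 19; (12|19)=-1, (14|19)=-1; (−1)^{2·2·9}·(-1)^2·(-1)^2 = +1.
v=5: a=5^5·(≡2), b=5^2·(≡4) mod 5; (2|5)=-1, (4|5)=+1; (−1)^{5·2·2}·(-1)^2·(+1)^5 = +1.
v=2: v_2(a)=-4, v_2(b)=6; units ≡ 5, 3 (mod 8); ε·ε+αω+βω = 0·1+-4·1+6·1 ≡ 0  ⇒  (a,b)_2 = +1.
v=3: a=3^6·(≡2), b=3^0·(≡1) mod 3; (2|3)=-1, (1|3)=+1; (−1)^{6·0·1}·(-1)^0·(+1)^6 = +1.
v=13: a=13^1·(≡7), b=13^1·(≡11) mod 13; (7|13)=-1, (11|13)=-1; (−1)^{1·1·6}·(-1)^1·(-1)^1 = +1.
Ram(85085, 91) = {7, 17}; no ℚ_7-point on the conic.

[7, 17]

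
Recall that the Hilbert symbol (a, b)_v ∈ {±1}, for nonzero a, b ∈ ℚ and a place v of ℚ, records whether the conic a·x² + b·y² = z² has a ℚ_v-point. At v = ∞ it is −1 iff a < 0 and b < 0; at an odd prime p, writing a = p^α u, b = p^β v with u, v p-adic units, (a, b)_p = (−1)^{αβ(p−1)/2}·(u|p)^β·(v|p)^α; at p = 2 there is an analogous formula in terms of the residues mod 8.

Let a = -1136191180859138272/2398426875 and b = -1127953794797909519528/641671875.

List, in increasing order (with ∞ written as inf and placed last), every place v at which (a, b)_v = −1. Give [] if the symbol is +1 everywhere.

Mod squares: a ≡ -7626, b ≡ -83886. Check v ∈ {∞, 2, 3, 5, 11, 13, 19, 29, 31, 41}.
v=2: v_2(a)=5, v_2(b)=3; units ≡ 3, 1 (mod 8); ε·ε+αω+βω = 1·0+5·0+3·1 ≡ 1  ⇒  (a,b)_2 = -1.
v=29: a=29^-2·(≡7), b=29^0·(≡15) mod 29; (7|29)=+1, (15|29)=-1; (−1)^{-2·0·14}·(+1)^0·(-1)^-2 = +1.
v=13: a=13^-2·(≡6), b=13^-2·(≡4) mod 13; (6|13)=-1, (4|13)=+1; (−1)^{-2·-2·6}·(-1)^-2·(+1)^-2 = +1.
v=19: a=19^4·(≡18), b=19^6·(≡3) mod 19; (18|19)=-1, (3|19)=-1; (−1)^{4·6·9}·(-1)^6·(-1)^4 = +1.
v=31: a=31^1·(≡28), b=31^1·(≡26) mod 31; (28|31)=+1, (26|31)=-1; (−1)^{1·1·15}·(+1)^1·(-1)^1 = +1.
v=41: a=41^1·(≡22), b=41^1·(≡33) mod 41; (22|41)=-1, (33|41)=+1; (−1)^{1·1·20}·(-1)^1·(+1)^1 = -1.
v=∞: -7626 < 0 and -83886 < 0  ⇒  (a,b)_∞ = -1.
v=3: a=3^-3·(≡2), b=3^-5·(≡1) mod 3; (2|3)=-1, (1|3)=+1; (−1)^{-3·-5·1}·(-1)^-5·(+1)^-3 = +1.
v=11: a=11^8·(≡10), b=11^9·(≡6) mod 11; (10|11)=-1, (6|11)=-1; (−1)^{8·9·5}·(-1)^9·(-1)^8 = -1.
v=5: a=5^-4·(≡1), b=5^-6·(≡1) mod 5; (1|5)=+1, (1|5)=+1; (−1)^{-4·-6·2}·(+1)^-6·(+1)^-4 = +1.
(-7626, -83886 / ℚ) ramifies at {2, 11, 41, ∞}: a division algebra.

[2, 11, 41, inf]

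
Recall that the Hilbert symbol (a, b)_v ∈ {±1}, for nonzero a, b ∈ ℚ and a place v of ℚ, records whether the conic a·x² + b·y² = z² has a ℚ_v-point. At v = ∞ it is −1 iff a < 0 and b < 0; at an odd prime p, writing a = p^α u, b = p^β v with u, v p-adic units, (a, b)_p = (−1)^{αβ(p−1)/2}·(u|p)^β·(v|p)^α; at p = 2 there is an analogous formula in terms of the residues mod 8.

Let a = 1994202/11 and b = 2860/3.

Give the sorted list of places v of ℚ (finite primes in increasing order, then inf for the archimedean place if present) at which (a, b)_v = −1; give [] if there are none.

[3, 5, 7, 17]

Mod squares: a ≡ 49742, b ≡ 2145. Check v ∈ {∞, 2, 3, 5, 7, 11, 13, 17, 19}.
v=3: a=3^2·(≡2), b=3^-1·(≡1) mod 3; (2|3)=-1, (1|3)=+1; (−1)^{2·-1·1}·(-1)^-1·(+1)^2 = -1.
v=5: a=5^0·(≡2), b=5^1·(≡4) mod 5; (2|5)=-1, (4|5)=+1; (−1)^{0·1·2}·(-1)^1·(+1)^0 = -1.
v=∞: 49742 > 0 and 2145 > 0  ⇒  (a,b)_∞ = +1.
v=19: a=19^1·(≡14), b=19^0·(≡16) mod 19; (14|19)=-1, (16|19)=+1; (−1)^{1·0·9}·(-1)^0·(+1)^1 = +1.
v=11: a=11^-1·(≡1), b=11^1·(≡6) mod 11; (1|11)=+1, (6|11)=-1; (−1)^{-1·1·5}·(+1)^1·(-1)^-1 = +1.
v=2: v_2(a)=1, v_2(b)=2; units ≡ 7, 1 (mod 8); ε·ε+αω+βω = 1·0+1·0+2·0 ≡ 0  ⇒  (a,b)_2 = +1.
v=13: a=13^0·(≡12), b=13^1·(≡4) mod 13; (12|13)=+1, (4|13)=+1; (−1)^{0·1·6}·(+1)^1·(+1)^0 = +1.
v=17: a=17^1·(≡16), b=17^0·(≡7) mod 17; (16|17)=+1, (7|17)=-1; (−1)^{1·0·8}·(+1)^0·(-1)^1 = -1.
v=7: a=7^3·(≡1), b=7^0·(≡6) mod 7; (1|7)=+1, (6|7)=-1; (−1)^{3·0·3}·(+1)^0·(-1)^3 = -1.
|Ram(49742, 2145)| = 4, even; anisotropic at {3, 5, 7, 17}.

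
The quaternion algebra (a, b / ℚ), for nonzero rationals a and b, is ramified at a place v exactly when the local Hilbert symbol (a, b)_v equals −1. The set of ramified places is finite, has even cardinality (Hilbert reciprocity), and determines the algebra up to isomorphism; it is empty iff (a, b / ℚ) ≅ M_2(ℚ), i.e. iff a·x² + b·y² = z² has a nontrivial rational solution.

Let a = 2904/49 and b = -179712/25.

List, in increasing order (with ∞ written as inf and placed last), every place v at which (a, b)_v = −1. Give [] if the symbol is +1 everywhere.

[2, 13]

Mod squares: a ≡ 6, b ≡ -78. Check v ∈ {∞, 2, 3, 5, 7, 11, 13}.
v=7: a=7^-2·(≡6), b=7^0·(≡5) mod 7; (6|7)=-1, (5|7)=-1; (−1)^{-2·0·3}·(-1)^0·(-1)^-2 = +1.
v=13: a=13^0·(≡7), b=13^1·(≡5) mod 13; (7|13)=-1, (5|13)=-1; (−1)^{0·1·6}·(-1)^1·(-1)^0 = -1.
v=3: a=3^1·(≡2), b=3^3·(≡1) mod 3; (2|3)=-1, (1|3)=+1; (−1)^{1·3·1}·(-1)^3·(+1)^1 = +1.
v=∞: 6 > 0 and -78 < 0  ⇒  (a,b)_∞ = +1.
v=2: v_2(a)=3, v_2(b)=9; units ≡ 3, 1 (mod 8); ε·ε+αω+βω = 1·0+3·0+9·1 ≡ 1  ⇒  (a,b)_2 = -1.
v=5: a=5^0·(≡1), b=5^-2·(≡3) mod 5; (1|5)=+1, (3|5)=-1; (−1)^{0·-2·2}·(+1)^-2·(-1)^0 = +1.
v=11: a=11^2·(≡7), b=11^0·(≡2) mod 11; (7|11)=-1, (2|11)=-1; (−1)^{2·0·5}·(-1)^0·(-1)^2 = +1.
(6, -78 / ℚ) ramifies at {2, 13}: a division algebra.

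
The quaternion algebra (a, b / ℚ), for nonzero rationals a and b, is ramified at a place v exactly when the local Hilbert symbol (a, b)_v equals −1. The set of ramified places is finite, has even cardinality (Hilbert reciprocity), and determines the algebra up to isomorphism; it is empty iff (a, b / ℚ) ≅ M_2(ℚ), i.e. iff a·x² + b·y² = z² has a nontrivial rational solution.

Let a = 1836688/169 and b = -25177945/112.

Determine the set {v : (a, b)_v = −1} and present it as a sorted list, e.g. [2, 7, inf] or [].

(a, b) ≡ (217, -488215) mod (ℚ^×)²; places V = {2, 5, 7, 13, 19, 23, 29, 31, 37, ∞}.
(a,b)_5: α=0, u≡2; β=1, v≡3 (mod 5); (2|5)=-1, (3|5)=-1; sign (−1)^0·-1^1·-1^0 = -1.
(a,b)_∞: sgn(217)=+, sgn(-488215)=−, so +1.
(a,b)_13: α=-2, u≡9; β=1, v≡5 (mod 13); (9|13)=+1, (5|13)=-1; sign (−1)^0·+1^1·-1^-2 = +1.
(a,b)_31: α=1, u≡16; β=0, v≡2 (mod 31); (16|31)=+1, (2|31)=+1; sign (−1)^0·+1^0·+1^1 = +1.
(a,b)_2: α=4, β=-4; u≡1, v≡1 (mod 8); ε(u)ε(v)=0·0, αω(v)=4·0, βω(u)=-4·0; sum ≡ 0  ⇒  +1.
(a,b)_7: α=1, u≡3; β=-1, v≡6 (mod 7); (3|7)=-1, (6|7)=-1; sign (−1)^1·-1^-1·-1^1 = -1.
(a,b)_37: α=0, u≡18; β=1, v≡19 (mod 37); (18|37)=-1, (19|37)=-1; sign (−1)^0·-1^1·-1^0 = -1.
(a,b)_19: α=0, u≡2; β=2, v≡17 (mod 19); (2|19)=-1, (17|19)=+1; sign (−1)^0·-1^2·+1^0 = +1.
(a,b)_23: α=2, u≡20; β=0, v≡2 (mod 23); (20|23)=-1, (2|23)=+1; sign (−1)^0·-1^0·+1^2 = +1.
(a,b)_29: α=0, u≡17; β=1, v≡8 (mod 29); (17|29)=-1, (8|29)=-1; sign (−1)^0·-1^1·-1^0 = -1.
Ram(217, -488215) = {5, 7, 29, 37}; no ℚ_5-point on the conic.

[5, 7, 29, 37]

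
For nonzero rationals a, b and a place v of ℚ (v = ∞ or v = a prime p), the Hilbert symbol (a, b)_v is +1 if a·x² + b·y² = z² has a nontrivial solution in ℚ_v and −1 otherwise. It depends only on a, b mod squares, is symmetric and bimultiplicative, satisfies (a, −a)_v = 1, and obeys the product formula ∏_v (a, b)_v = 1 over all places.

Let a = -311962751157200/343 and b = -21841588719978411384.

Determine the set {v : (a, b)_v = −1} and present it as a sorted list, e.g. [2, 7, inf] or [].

[2, 7, 13, 23, 41, inf]

(a, b) ≡ (-72611, -7141134) mod (ℚ^×)²; places V = {2, 3, 5, 7, 11, 13, 19, 23, 29, 41, ∞}.
(a,b)_3: α=0, u≡1; β=3, v≡2 (mod 3); (1|3)=+1, (2|3)=-1; sign (−1)^0·+1^3·-1^0 = +1.
(a,b)_23: α=3, u≡20; β=4, v≡20 (mod 23); (20|23)=-1, (20|23)=-1; sign (−1)^0·-1^4·-1^3 = -1.
(a,b)_19: α=0, u≡11; β=2, v≡4 (mod 19); (11|19)=+1, (4|19)=+1; sign (−1)^0·+1^2·+1^0 = +1.
(a,b)_29: α=2, u≡28; β=3, v≡20 (mod 29); (28|29)=+1, (20|29)=+1; sign (−1)^0·+1^3·+1^2 = +1.
(a,b)_41: α=1, u≡8; β=1, v≡7 (mod 41); (8|41)=+1, (7|41)=-1; sign (−1)^0·+1^1·-1^1 = -1.
(a,b)_∞: sgn(-72611)=−, sgn(-7141134)=−, so -1.
(a,b)_2: α=4, β=3; u≡5, v≡1 (mod 8); ε(u)ε(v)=0·0, αω(v)=4·0, βω(u)=3·1; sum ≡ 1  ⇒  -1.
(a,b)_7: α=-3, u≡4; β=1, v≡4 (mod 7); (4|7)=+1, (4|7)=+1; sign (−1)^1·+1^1·+1^-3 = -1.
(a,b)_11: α=1, u≡10; β=1, v≡1 (mod 11); (10|11)=-1, (1|11)=+1; sign (−1)^1·-1^1·+1^1 = +1.
(a,b)_13: α=2, u≡6; β=1, v≡12 (mod 13); (6|13)=-1, (12|13)=+1; sign (−1)^0·-1^1·+1^2 = -1.
(a,b)_5: α=2, u≡4; β=0, v≡1 (mod 5); (4|5)=+1, (1|5)=+1; sign (−1)^0·+1^0·+1^2 = +1.
(-72611, -7141134 / ℚ) ramifies at {2, 7, 13, 23, 41, ∞}: a division algebra.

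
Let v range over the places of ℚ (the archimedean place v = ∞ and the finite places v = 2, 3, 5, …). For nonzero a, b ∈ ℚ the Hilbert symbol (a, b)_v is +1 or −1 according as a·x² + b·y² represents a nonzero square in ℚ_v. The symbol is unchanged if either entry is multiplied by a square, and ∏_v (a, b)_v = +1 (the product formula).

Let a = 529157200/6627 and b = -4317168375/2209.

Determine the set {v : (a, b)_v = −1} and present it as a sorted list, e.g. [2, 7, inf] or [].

Mod squares: a ≡ 39, b ≡ -15. Check v ∈ {∞, 2, 3, 5, 11, 13, 29, 47}.
v=3: a=3^-1·(≡1), b=3^5·(≡1) mod 3; (1|3)=+1, (1|3)=+1; (−1)^{-1·5·1}·(+1)^5·(+1)^-1 = -1.
v=∞: 39 > 0 and -15 < 0  ⇒  (a,b)_∞ = +1.
v=5: a=5^2·(≡4), b=5^3·(≡2) mod 5; (4|5)=+1, (2|5)=-1; (−1)^{2·3·2}·(+1)^3·(-1)^2 = +1.
v=47: a=47^-2·(≡13), b=47^-2·(≡34) mod 47; (13|47)=-1, (34|47)=+1; (−1)^{-2·-2·23}·(-1)^-2·(+1)^-2 = +1.
v=13: a=13^1·(≡10), b=13^2·(≡11) mod 13; (10|13)=+1, (11|13)=-1; (−1)^{1·2·6}·(+1)^2·(-1)^1 = -1.
v=2: v_2(a)=4, v_2(b)=0; units ≡ 7, 1 (mod 8); ε·ε+αω+βω = 1·0+4·0+0·0 ≡ 0  ⇒  (a,b)_2 = +1.
v=29: a=29^2·(≡3), b=29^2·(≡12) mod 29; (3|29)=-1, (12|29)=-1; (−1)^{2·2·14}·(-1)^2·(-1)^2 = +1.
v=11: a=11^2·(≡8), b=11^0·(≡7) mod 11; (8|11)=-1, (7|11)=-1; (−1)^{2·0·5}·(-1)^0·(-1)^2 = +1.
Ram(39, -15) = {3, 13}; no ℚ_3-point on the conic.

[3, 13]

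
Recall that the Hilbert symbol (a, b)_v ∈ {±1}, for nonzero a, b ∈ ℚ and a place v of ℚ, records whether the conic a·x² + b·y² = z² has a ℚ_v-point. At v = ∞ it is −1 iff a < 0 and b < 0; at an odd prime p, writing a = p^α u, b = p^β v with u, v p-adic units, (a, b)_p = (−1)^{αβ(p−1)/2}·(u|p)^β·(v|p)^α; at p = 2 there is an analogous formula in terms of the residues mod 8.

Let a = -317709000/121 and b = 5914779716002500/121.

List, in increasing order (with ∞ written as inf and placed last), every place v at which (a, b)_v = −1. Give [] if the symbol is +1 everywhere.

Mod squares: a ≡ -210, b ≡ 41. Check v ∈ {∞, 2, 3, 5, 7, 11, 31, 41}.
v=41: a=41^2·(≡36), b=41^3·(≡8) mod 41; (36|41)=+1, (8|41)=+1; (−1)^{2·3·20}·(+1)^3·(+1)^2 = +1.
v=3: a=3^3·(≡2), b=3^6·(≡2) mod 3; (2|3)=-1, (2|3)=-1; (−1)^{3·6·1}·(-1)^6·(-1)^3 = -1.
v=2: v_2(a)=3, v_2(b)=2; units ≡ 7, 1 (mod 8); ε·ε+αω+βω = 1·0+3·0+2·0 ≡ 0  ⇒  (a,b)_2 = +1.
v=11: a=11^-2·(≡7), b=11^-2·(≡2) mod 11; (7|11)=-1, (2|11)=-1; (−1)^{-2·-2·5}·(-1)^-2·(-1)^-2 = +1.
v=7: a=7^1·(≡3), b=7^2·(≡6) mod 7; (3|7)=-1, (6|7)=-1; (−1)^{1·2·3}·(-1)^2·(-1)^1 = -1.
v=∞: -210 < 0 and 41 > 0  ⇒  (a,b)_∞ = +1.
v=31: a=31^0·(≡25), b=31^2·(≡16) mod 31; (25|31)=+1, (16|31)=+1; (−1)^{0·2·15}·(+1)^2·(+1)^0 = +1.
v=5: a=5^3·(≡3), b=5^4·(≡4) mod 5; (3|5)=-1, (4|5)=+1; (−1)^{3·4·2}·(-1)^4·(+1)^3 = +1.
(-210, 41 / ℚ) ramifies at {3, 7}: a division algebra.

[3, 7]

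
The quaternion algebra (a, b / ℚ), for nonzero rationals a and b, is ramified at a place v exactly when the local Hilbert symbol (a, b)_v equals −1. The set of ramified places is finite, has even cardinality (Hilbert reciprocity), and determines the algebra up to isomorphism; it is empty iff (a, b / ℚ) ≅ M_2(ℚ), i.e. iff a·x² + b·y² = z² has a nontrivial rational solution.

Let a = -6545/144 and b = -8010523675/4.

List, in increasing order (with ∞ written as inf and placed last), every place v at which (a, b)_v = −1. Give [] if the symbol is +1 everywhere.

[5, inf]

(a, b) ≡ (-6545, -187) mod (ℚ^×)²; places V = {2, 3, 5, 7, 11, 17, ∞}.
(a,b)_3: α=-2, u≡1; β=0, v≡2 (mod 3); (1|3)=+1, (2|3)=-1; sign (−1)^0·+1^0·-1^-2 = +1.
(a,b)_11: α=1, u≡10; β=3, v≡4 (mod 11); (10|11)=-1, (4|11)=+1; sign (−1)^1·-1^3·+1^1 = +1.
(a,b)_5: α=1, u≡4; β=2, v≡2 (mod 5); (4|5)=+1, (2|5)=-1; sign (−1)^0·+1^2·-1^1 = -1.
(a,b)_∞: sgn(-6545)=−, sgn(-187)=−, so -1.
(a,b)_7: α=1, u≡6; β=2, v≡1 (mod 7); (6|7)=-1, (1|7)=+1; sign (−1)^0·-1^2·+1^1 = +1.
(a,b)_2: α=-4, β=-2; u≡7, v≡5 (mod 8); ε(u)ε(v)=1·0, αω(v)=-4·1, βω(u)=-2·0; sum ≡ 0  ⇒  +1.
(a,b)_17: α=1, u≡5; β=3, v≡3 (mod 17); (5|17)=-1, (3|17)=-1; sign (−1)^0·-1^3·-1^1 = +1.
(-6545, -187 / ℚ) ramifies at {5, ∞}: a division algebra.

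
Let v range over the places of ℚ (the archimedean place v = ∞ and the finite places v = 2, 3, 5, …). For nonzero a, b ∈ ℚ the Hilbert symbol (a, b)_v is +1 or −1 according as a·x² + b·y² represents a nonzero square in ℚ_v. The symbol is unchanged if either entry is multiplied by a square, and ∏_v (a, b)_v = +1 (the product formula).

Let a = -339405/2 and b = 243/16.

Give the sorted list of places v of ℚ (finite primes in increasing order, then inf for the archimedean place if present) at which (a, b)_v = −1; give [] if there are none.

[5, 17]

(a, b) ≡ (-5610, 3) mod (ℚ^×)²; places V = {2, 3, 5, 11, 17, ∞}.
(a,b)_3: α=1, u≡2; β=5, v≡1 (mod 3); (2|3)=-1, (1|3)=+1; sign (−1)^1·-1^5·+1^1 = +1.
(a,b)_2: α=-1, β=-4; u≡3, v≡3 (mod 8); ε(u)ε(v)=1·1, αω(v)=-1·1, βω(u)=-4·1; sum ≡ 0  ⇒  +1.
(a,b)_17: α=1, u≡5; β=0, v≡12 (mod 17); (5|17)=-1, (12|17)=-1; sign (−1)^0·-1^0·-1^1 = -1.
(a,b)_5: α=1, u≡2; β=0, v≡3 (mod 5); (2|5)=-1, (3|5)=-1; sign (−1)^0·-1^0·-1^1 = -1.
(a,b)_∞: sgn(-5610)=−, sgn(3)=+, so +1.
(a,b)_11: α=3, u≡10; β=0, v≡9 (mod 11); (10|11)=-1, (9|11)=+1; sign (−1)^0·-1^0·+1^3 = +1.
(-5610, 3 / ℚ) ramifies at {5, 17}: a division algebra.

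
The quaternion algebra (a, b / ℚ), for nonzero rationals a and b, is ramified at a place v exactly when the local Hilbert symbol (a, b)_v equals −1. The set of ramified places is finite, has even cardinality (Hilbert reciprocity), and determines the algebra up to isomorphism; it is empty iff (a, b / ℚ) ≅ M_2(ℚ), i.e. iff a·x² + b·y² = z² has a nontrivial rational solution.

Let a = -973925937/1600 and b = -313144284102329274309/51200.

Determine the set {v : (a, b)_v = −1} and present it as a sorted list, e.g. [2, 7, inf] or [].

[2, inf]

Mod squares: a ≡ -17, b ≡ -442. Check v ∈ {∞, 2, 3, 5, 11, 13, 17, 29}.
v=13: a=13^0·(≡3), b=13^1·(≡5) mod 13; (3|13)=+1, (5|13)=-1; (−1)^{0·1·6}·(+1)^1·(-1)^0 = +1.
v=2: v_2(a)=-6, v_2(b)=-11; units ≡ 7, 3 (mod 8); ε·ε+αω+βω = 1·1+-6·1+-11·0 ≡ 1  ⇒  (a,b)_2 = -1.
v=11: a=11^0·(≡1), b=11^2·(≡4) mod 11; (1|11)=+1, (4|11)=+1; (−1)^{0·2·5}·(+1)^2·(+1)^0 = +1.
v=17: a=17^1·(≡9), b=17^3·(≡9) mod 17; (9|17)=+1, (9|17)=+1; (−1)^{1·3·8}·(+1)^3·(+1)^1 = +1.
v=∞: -17 < 0 and -442 < 0  ⇒  (a,b)_∞ = -1.
v=29: a=29^4·(≡3), b=29^8·(≡22) mod 29; (3|29)=-1, (22|29)=+1; (−1)^{4·8·14}·(-1)^8·(+1)^4 = +1.
v=3: a=3^4·(≡1), b=3^4·(≡2) mod 3; (1|3)=+1, (2|3)=-1; (−1)^{4·4·1}·(+1)^4·(-1)^4 = +1.
v=5: a=5^-2·(≡2), b=5^-2·(≡2) mod 5; (2|5)=-1, (2|5)=-1; (−1)^{-2·-2·2}·(-1)^-2·(-1)^-2 = +1.
|Ram(-17, -442)| = 2, even; anisotropic at {2, ∞}.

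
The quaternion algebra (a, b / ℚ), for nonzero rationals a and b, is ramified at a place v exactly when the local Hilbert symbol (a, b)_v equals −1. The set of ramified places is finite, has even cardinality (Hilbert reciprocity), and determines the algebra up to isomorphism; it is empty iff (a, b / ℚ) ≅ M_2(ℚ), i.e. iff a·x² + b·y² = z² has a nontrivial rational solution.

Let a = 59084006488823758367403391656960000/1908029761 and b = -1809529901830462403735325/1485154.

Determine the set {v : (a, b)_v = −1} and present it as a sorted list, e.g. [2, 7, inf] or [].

[17, 29, 31, 37]

Mod squares: a ≡ 139105866, b ≡ -162282. Check v ∈ {∞, 2, 3, 5, 7, 11, 13, 17, 19, 29, 31, 37, 41, 43}.
v=∞: 139105866 > 0 and -162282 < 0  ⇒  (a,b)_∞ = +1.
v=2: v_2(a)=13, v_2(b)=-1; units ≡ 5, 3 (mod 8); ε·ε+αω+βω = 0·1+13·1+-1·1 ≡ 0  ⇒  (a,b)_2 = +1.
v=11: a=11^-4·(≡9), b=11^-2·(≡3) mod 11; (9|11)=+1, (3|11)=+1; (−1)^{-4·-2·5}·(+1)^-2·(+1)^-4 = +1.
v=41: a=41^3·(≡38), b=41^2·(≡39) mod 41; (38|41)=-1, (39|41)=+1; (−1)^{3·2·20}·(-1)^2·(+1)^3 = +1.
v=37: a=37^1·(≡30), b=37^1·(≡23) mod 37; (30|37)=+1, (23|37)=-1; (−1)^{1·1·18}·(+1)^1·(-1)^1 = -1.
v=13: a=13^0·(≡4), b=13^2·(≡3) mod 13; (4|13)=+1, (3|13)=+1; (−1)^{0·2·6}·(+1)^2·(+1)^0 = +1.
v=3: a=3^7·(≡1), b=3^7·(≡2) mod 3; (1|3)=+1, (2|3)=-1; (−1)^{7·7·1}·(+1)^7·(-1)^7 = +1.
v=5: a=5^4·(≡1), b=5^2·(≡3) mod 5; (1|5)=+1, (3|5)=-1; (−1)^{4·2·2}·(+1)^2·(-1)^4 = +1.
v=31: a=31^3·(≡10), b=31^2·(≡27) mod 31; (10|31)=+1, (27|31)=-1; (−1)^{3·2·15}·(+1)^2·(-1)^3 = -1.
v=43: a=43^4·(≡13), b=43^3·(≡25) mod 43; (13|43)=+1, (25|43)=+1; (−1)^{4·3·21}·(+1)^3·(+1)^4 = +1.
v=29: a=29^3·(≡7), b=29^2·(≡19) mod 29; (7|29)=+1, (19|29)=-1; (−1)^{3·2·14}·(+1)^2·(-1)^3 = -1.
v=17: a=17^1·(≡6), b=17^-1·(≡16) mod 17; (6|17)=-1, (16|17)=+1; (−1)^{1·-1·8}·(-1)^-1·(+1)^1 = -1.
v=19: a=19^-4·(≡9), b=19^-2·(≡6) mod 19; (9|19)=+1, (6|19)=+1; (−1)^{-4·-2·9}·(+1)^-2·(+1)^-4 = +1.
v=7: a=7^2·(≡2), b=7^2·(≡6) mod 7; (2|7)=+1, (6|7)=-1; (−1)^{2·2·3}·(+1)^2·(-1)^2 = +1.
Ram(139105866, -162282) = {17, 29, 31, 37}; no ℚ_17-point on the conic.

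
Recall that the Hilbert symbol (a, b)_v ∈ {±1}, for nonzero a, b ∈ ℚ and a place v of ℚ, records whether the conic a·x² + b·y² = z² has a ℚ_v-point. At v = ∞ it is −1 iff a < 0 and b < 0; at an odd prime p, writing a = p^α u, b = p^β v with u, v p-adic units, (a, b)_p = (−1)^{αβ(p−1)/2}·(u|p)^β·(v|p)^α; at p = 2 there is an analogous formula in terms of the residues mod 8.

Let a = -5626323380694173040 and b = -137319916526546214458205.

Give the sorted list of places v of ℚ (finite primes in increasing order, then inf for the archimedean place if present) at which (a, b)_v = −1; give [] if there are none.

Mod squares: a ≡ -256215, b ≡ -32045. Check v ∈ {∞, 2, 3, 5, 13, 17, 19, 29, 31}.
v=19: a=19^3·(≡7), b=19^4·(≡18) mod 19; (7|19)=+1, (18|19)=-1; (−1)^{3·4·9}·(+1)^4·(-1)^3 = -1.
v=17: a=17^2·(≡13), b=17^3·(≡16) mod 17; (13|17)=+1, (16|17)=+1; (−1)^{2·3·8}·(+1)^3·(+1)^2 = +1.
v=∞: -256215 < 0 and -32045 < 0  ⇒  (a,b)_∞ = -1.
v=31: a=31^3·(≡24), b=31^4·(≡1) mod 31; (24|31)=-1, (1|31)=+1; (−1)^{3·4·15}·(-1)^4·(+1)^3 = +1.
v=13: a=13^2·(≡6), b=13^3·(≡5) mod 13; (6|13)=-1, (5|13)=-1; (−1)^{2·3·6}·(-1)^3·(-1)^2 = -1.
v=5: a=5^1·(≡2), b=5^1·(≡4) mod 5; (2|5)=-1, (4|5)=+1; (−1)^{1·1·2}·(-1)^1·(+1)^1 = -1.
v=3: a=3^5·(≡2), b=3^6·(≡1) mod 3; (2|3)=-1, (1|3)=+1; (−1)^{5·6·1}·(-1)^6·(+1)^5 = +1.
v=29: a=29^1·(≡3), b=29^1·(≡15) mod 29; (3|29)=-1, (15|29)=-1; (−1)^{1·1·14}·(-1)^1·(-1)^1 = +1.
v=2: v_2(a)=4, v_2(b)=0; units ≡ 1, 3 (mod 8); ε·ε+αω+βω = 0·1+4·1+0·0 ≡ 0  ⇒  (a,b)_2 = +1.
|Ram(-256215, -32045)| = 4, even; anisotropic at {5, 13, 19, ∞}.

[5, 13, 19, inf]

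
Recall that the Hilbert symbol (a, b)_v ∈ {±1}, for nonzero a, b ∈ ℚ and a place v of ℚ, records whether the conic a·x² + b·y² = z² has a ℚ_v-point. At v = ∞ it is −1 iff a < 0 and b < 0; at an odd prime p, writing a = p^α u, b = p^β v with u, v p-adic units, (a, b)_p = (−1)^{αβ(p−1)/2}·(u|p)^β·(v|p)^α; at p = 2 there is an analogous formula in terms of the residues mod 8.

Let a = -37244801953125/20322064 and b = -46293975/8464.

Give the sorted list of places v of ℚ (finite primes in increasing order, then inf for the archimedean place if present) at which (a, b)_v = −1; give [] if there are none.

Mod squares: a ≡ -12597, b ≡ -4199. Check v ∈ {∞, 2, 3, 5, 7, 13, 17, 19, 23, 29}.
v=29: a=29^2·(≡17), b=29^0·(≡7) mod 29; (17|29)=-1, (7|29)=+1; (−1)^{2·0·14}·(-1)^0·(+1)^2 = +1.
v=∞: -12597 < 0 and -4199 < 0  ⇒  (a,b)_∞ = -1.
v=19: a=19^1·(≡3), b=19^1·(≡6) mod 19; (3|19)=-1, (6|19)=+1; (−1)^{1·1·9}·(-1)^1·(+1)^1 = +1.
v=3: a=3^3·(≡1), b=3^2·(≡1) mod 3; (1|3)=+1, (1|3)=+1; (−1)^{3·2·1}·(+1)^2·(+1)^3 = +1.
v=5: a=5^8·(≡3), b=5^2·(≡4) mod 5; (3|5)=-1, (4|5)=+1; (−1)^{8·2·2}·(-1)^2·(+1)^8 = +1.
v=2: v_2(a)=-4, v_2(b)=-4; units ≡ 3, 1 (mod 8); ε·ε+αω+βω = 1·0+-4·0+-4·1 ≡ 0  ⇒  (a,b)_2 = +1.
v=13: a=13^1·(≡2), b=13^1·(≡2) mod 13; (2|13)=-1, (2|13)=-1; (−1)^{1·1·6}·(-1)^1·(-1)^1 = +1.
v=7: a=7^-4·(≡3), b=7^2·(≡1) mod 7; (3|7)=-1, (1|7)=+1; (−1)^{-4·2·3}·(-1)^2·(+1)^-4 = +1.
v=17: a=17^1·(≡12), b=17^1·(≡15) mod 17; (12|17)=-1, (15|17)=+1; (−1)^{1·1·8}·(-1)^1·(+1)^1 = -1.
v=23: a=23^-2·(≡22), b=23^-2·(≡5) mod 23; (22|23)=-1, (5|23)=-1; (−1)^{-2·-2·11}·(-1)^-2·(-1)^-2 = +1.
(-12597, -4199 / ℚ) ramifies at {17, ∞}: a division algebra.

[17, inf]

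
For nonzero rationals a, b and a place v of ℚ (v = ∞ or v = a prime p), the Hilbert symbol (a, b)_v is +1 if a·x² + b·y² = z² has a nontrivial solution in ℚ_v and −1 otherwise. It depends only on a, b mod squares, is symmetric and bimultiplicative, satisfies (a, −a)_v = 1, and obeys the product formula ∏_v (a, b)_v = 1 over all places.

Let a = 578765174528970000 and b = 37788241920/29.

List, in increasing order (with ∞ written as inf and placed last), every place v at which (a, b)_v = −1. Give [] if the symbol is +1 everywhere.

Mod squares: a ≡ 17, b ≡ 2211105. Check v ∈ {∞, 2, 3, 5, 11, 13, 17, 23, 29}.
v=∞: 17 > 0 and 2211105 > 0  ⇒  (a,b)_∞ = +1.
v=2: v_2(a)=4, v_2(b)=12; units ≡ 1, 1 (mod 8); ε·ε+αω+βω = 0·0+4·0+12·0 ≡ 0  ⇒  (a,b)_2 = +1.
v=5: a=5^4·(≡2), b=5^1·(≡1) mod 5; (2|5)=-1, (1|5)=+1; (−1)^{4·1·2}·(-1)^1·(+1)^4 = -1.
v=11: a=11^4·(≡10), b=11^2·(≡7) mod 11; (10|11)=-1, (7|11)=-1; (−1)^{4·2·5}·(-1)^2·(-1)^4 = +1.
v=17: a=17^3·(≡1), b=17^1·(≡9) mod 17; (1|17)=+1, (9|17)=+1; (−1)^{3·1·8}·(+1)^1·(+1)^3 = +1.
v=29: a=29^0·(≡3), b=29^-1·(≡24) mod 29; (3|29)=-1, (24|29)=+1; (−1)^{0·-1·14}·(-1)^-1·(+1)^0 = -1.
v=13: a=13^2·(≡12), b=13^1·(≡7) mod 13; (12|13)=+1, (7|13)=-1; (−1)^{2·1·6}·(+1)^1·(-1)^2 = +1.
v=3: a=3^2·(≡2), b=3^1·(≡1) mod 3; (2|3)=-1, (1|3)=+1; (−1)^{2·1·1}·(-1)^1·(+1)^2 = -1.
v=23: a=23^2·(≡7), b=23^1·(≡6) mod 23; (7|23)=-1, (6|23)=+1; (−1)^{2·1·11}·(-1)^1·(+1)^2 = -1.
Ram(17, 2211105) = {3, 5, 23, 29}; no ℚ_3-point on the conic.

[3, 5, 23, 29]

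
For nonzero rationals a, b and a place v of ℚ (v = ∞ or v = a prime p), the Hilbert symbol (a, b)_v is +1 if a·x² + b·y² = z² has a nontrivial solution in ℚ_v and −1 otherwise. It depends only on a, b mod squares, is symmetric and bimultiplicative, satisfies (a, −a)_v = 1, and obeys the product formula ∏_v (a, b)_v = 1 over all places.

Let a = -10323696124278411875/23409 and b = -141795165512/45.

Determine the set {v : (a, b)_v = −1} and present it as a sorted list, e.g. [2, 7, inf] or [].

(a, b) ≡ (-19019, -10) mod (ℚ^×)²; places V = {2, 3, 5, 7, 11, 13, 17, 19, ∞}.
(a,b)_11: α=3, u≡4; β=2, v≡5 (mod 11); (4|11)=+1, (5|11)=+1; sign (−1)^0·+1^2·+1^3 = +1.
(a,b)_7: α=7, u≡5; β=4, v≡2 (mod 7); (5|7)=-1, (2|7)=+1; sign (−1)^0·-1^4·+1^7 = +1.
(a,b)_2: α=0, β=3; u≡5, v≡3 (mod 8); ε(u)ε(v)=0·1, αω(v)=0·1, βω(u)=3·1; sum ≡ 1  ⇒  -1.
(a,b)_5: α=4, u≡4; β=-1, v≡2 (mod 5); (4|5)=+1, (2|5)=-1; sign (−1)^0·+1^-1·-1^4 = +1.
(a,b)_∞: sgn(-19019)=−, sgn(-10)=−, so -1.
(a,b)_3: α=-4, u≡1; β=-2, v≡2 (mod 3); (1|3)=+1, (2|3)=-1; sign (−1)^0·+1^-2·-1^-4 = +1.
(a,b)_17: α=-2, u≡1; β=0, v≡14 (mod 17); (1|17)=+1, (14|17)=-1; sign (−1)^0·+1^0·-1^-2 = +1.
(a,b)_19: α=3, u≡16; β=2, v≡17 (mod 19); (16|19)=+1, (17|19)=+1; sign (−1)^0·+1^2·+1^3 = +1.
(a,b)_13: α=3, u≡8; β=2, v≡1 (mod 13); (8|13)=-1, (1|13)=+1; sign (−1)^0·-1^2·+1^3 = +1.
(-19019, -10 / ℚ) ramifies at {2, ∞}: a division algebra.

[2, inf]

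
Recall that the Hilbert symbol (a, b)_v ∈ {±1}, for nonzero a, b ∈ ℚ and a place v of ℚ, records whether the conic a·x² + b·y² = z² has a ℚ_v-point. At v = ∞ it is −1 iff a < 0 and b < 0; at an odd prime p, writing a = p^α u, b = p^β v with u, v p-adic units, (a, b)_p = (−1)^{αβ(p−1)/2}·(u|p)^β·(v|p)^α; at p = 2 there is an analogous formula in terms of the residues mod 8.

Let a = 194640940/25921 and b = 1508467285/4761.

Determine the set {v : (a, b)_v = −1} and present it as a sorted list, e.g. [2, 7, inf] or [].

[13, 31]

Mod squares: a ≡ 50635, b ≡ 1569685. Check v ∈ {∞, 2, 3, 5, 7, 13, 19, 23, 31, 41}.
v=2: v_2(a)=2, v_2(b)=0; units ≡ 3, 5 (mod 8); ε·ε+αω+βω = 1·0+2·1+0·1 ≡ 0  ⇒  (a,b)_2 = +1.
v=∞: 50635 > 0 and 1569685 > 0  ⇒  (a,b)_∞ = +1.
v=19: a=19^1·(≡6), b=19^1·(≡3) mod 19; (6|19)=+1, (3|19)=-1; (−1)^{1·1·9}·(+1)^1·(-1)^1 = +1.
v=7: a=7^-2·(≡1), b=7^0·(≡3) mod 7; (1|7)=+1, (3|7)=-1; (−1)^{-2·0·3}·(+1)^0·(-1)^-2 = +1.
v=5: a=5^1·(≡3), b=5^1·(≡2) mod 5; (3|5)=-1, (2|5)=-1; (−1)^{1·1·2}·(-1)^1·(-1)^1 = +1.
v=41: a=41^1·(≡40), b=41^1·(≡25) mod 41; (40|41)=+1, (25|41)=+1; (−1)^{1·1·20}·(+1)^1·(+1)^1 = +1.
v=23: a=23^-2·(≡12), b=23^-2·(≡8) mod 23; (12|23)=+1, (8|23)=+1; (−1)^{-2·-2·11}·(+1)^-2·(+1)^-2 = +1.
v=13: a=13^1·(≡6), b=13^1·(≡4) mod 13; (6|13)=-1, (4|13)=+1; (−1)^{1·1·6}·(-1)^1·(+1)^1 = -1.
v=3: a=3^0·(≡1), b=3^-2·(≡1) mod 3; (1|3)=+1, (1|3)=+1; (−1)^{0·-2·1}·(+1)^-2·(+1)^0 = +1.
v=31: a=31^2·(≡22), b=31^3·(≡11) mod 31; (22|31)=-1, (11|31)=-1; (−1)^{2·3·15}·(-1)^3·(-1)^2 = -1.
Ram(50635, 1569685) = {13, 31}; no ℚ_13-point on the conic.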